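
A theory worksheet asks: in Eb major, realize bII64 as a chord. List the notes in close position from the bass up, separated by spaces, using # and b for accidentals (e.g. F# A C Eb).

Cb Fb Ab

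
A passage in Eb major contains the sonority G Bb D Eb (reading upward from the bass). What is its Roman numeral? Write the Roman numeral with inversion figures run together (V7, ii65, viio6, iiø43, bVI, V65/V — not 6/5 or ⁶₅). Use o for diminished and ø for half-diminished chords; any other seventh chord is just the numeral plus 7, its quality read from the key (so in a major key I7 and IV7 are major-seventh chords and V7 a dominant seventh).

The pitches Eb-G-Bb-D form a major seventh chord rooted on Eb.
In Eb major, Eb is the tonic; the diatonic major seventh chord there is I7.
With G in the bass the chord is in first inversion, so the figured bass is 65.

I65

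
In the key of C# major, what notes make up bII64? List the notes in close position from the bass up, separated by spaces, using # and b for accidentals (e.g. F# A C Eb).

Scale degree 2 in C# major is D#; lowering it a half step gives D. bII64 is the Neapolitan chord — a major triad on the lowered second degree.
So the chord is D-F#-A, a major triad.
The figured bass 64 indicates second inversion, placing the fifth (A) in the bass: A-D-F#.

A D F#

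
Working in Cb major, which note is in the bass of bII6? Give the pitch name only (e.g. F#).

Fb

bII in Cb major has root Dbb; the chord is Dbb-Fb-Abb.
The figure 6 means first inversion — the third is in the bass.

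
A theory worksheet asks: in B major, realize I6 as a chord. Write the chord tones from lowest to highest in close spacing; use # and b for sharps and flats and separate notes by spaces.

The numeral's case and figure indicate a major triad. In B major its root, the tonic, is B.
That chord is spelled B-D#-F#.
With the 6 figure the chord is in first inversion; from the bass D# upward in close position it reads D#-F#-B.

D# F# B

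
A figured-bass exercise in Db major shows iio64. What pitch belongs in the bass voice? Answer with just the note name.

iio in Db major has root Eb; the chord is Eb-Gb-Bbb.
The figure 64 means second inversion — the fifth is in the bass.

Bbb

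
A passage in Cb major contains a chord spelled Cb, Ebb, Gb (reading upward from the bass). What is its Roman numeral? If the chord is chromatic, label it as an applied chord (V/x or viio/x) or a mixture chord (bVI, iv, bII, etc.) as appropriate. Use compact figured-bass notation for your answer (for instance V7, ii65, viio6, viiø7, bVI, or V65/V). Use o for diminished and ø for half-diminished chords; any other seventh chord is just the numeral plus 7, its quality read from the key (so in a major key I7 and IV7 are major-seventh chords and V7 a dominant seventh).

i

Stacked in thirds the chord is Cb-Ebb-Gb: a minor triad on Cb.
Cb is the first degree of Cb major. This is the minor tonic, borrowed from the parallel minor.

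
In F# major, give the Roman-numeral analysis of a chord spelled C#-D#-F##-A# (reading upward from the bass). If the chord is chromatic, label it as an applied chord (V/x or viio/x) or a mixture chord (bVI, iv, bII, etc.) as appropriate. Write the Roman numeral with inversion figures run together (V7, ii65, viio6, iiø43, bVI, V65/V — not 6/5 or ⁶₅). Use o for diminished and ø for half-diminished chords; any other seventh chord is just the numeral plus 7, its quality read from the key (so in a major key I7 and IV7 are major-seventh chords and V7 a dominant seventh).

Stacked in thirds the chord is D#-F##-A#-C#: a dominant seventh chord on D#.
D# is not a diatonic chord root with this quality in F# major, but it lies a perfect fifth above G# (ii), so the chord functions as an applied dominant of ii.
With C# in the bass the chord is in third inversion, so the figured bass is 42.

V42/ii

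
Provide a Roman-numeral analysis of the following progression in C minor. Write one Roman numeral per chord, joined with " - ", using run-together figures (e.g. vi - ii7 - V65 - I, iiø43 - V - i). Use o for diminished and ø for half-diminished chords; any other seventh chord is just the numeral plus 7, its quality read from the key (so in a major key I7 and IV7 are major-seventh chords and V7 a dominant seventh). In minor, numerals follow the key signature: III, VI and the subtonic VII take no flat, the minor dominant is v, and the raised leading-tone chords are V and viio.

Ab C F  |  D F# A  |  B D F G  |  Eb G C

iv6 - V/V - V65 - i6

Ab-C-F: root F is the subdominant; minor triad there is iv6.
D-F#-A is the secondary dominant of V (major triad on D): V/V.
B-D-F-G has root G, degree 5 in C minor, so V65.
Eb-G-C: minor triad on C = scale degree 1 → i6.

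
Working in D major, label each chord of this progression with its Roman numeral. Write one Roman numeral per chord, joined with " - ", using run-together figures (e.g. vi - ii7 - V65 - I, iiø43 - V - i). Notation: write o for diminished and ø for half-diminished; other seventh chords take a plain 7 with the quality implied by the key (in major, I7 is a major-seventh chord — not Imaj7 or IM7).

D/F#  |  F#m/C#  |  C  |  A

I6 - iii64 - bVII - V

D/F# has root D, degree 1 in D major, so I6.
F#m/C# has root F#, degree 3 in D major, so iii64.
C: major triad on C — chromatic; bVII (borrowed from the parallel minor).
A has root A, degree 5 in D major, so V.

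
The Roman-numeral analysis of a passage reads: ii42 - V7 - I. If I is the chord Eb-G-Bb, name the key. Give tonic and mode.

Eb major

The anchor chord is a major triad on Eb, labeled I.
If Eb is scale degree 1 and the mode makes that degree carry a major triad, the tonic is Eb and the mode is major.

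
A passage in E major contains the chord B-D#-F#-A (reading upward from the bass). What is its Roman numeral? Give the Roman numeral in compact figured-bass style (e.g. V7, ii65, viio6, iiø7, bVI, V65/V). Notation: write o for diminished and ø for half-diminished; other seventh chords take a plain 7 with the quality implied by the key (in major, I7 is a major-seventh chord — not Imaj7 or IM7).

V7

Stacked in thirds the chord is B-D#-F#-A: a dominant seventh chord on B.
B is scale degree 5 in E major, and a dominant seventh chord on that degree is written V7.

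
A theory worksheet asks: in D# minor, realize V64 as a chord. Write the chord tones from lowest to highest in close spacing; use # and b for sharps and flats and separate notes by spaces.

E# A# C##

In D# minor, the dominant is A#. The dominant is major (leading tone raised), so V is a major triad.
Stacking thirds from A# gives A#-C##-E#.
The figured bass 64 indicates second inversion, placing the fifth (E#) in the bass: E#-A#-C##.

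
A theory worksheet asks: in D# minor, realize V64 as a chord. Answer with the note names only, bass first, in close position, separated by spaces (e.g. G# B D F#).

E# A# C##

In D# minor, the dominant is A#. The dominant is major (leading tone raised), so V is a major triad.
That chord is spelled A#-C##-E#.
The figured bass 64 indicates second inversion, placing the fifth (E#) in the bass: E#-A#-C##.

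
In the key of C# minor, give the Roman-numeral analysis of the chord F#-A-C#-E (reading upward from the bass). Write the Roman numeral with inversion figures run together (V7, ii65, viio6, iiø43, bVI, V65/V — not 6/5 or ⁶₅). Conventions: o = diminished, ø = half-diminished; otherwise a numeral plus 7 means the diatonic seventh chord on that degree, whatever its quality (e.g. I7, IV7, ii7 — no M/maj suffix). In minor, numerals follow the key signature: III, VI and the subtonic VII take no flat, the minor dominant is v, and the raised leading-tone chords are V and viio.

iv7

Stacked in thirds the chord is F#-A-C#-E: a minor seventh chord on F#.
F# is scale degree 4 in C# minor, and a minor seventh chord on that degree is written iv7.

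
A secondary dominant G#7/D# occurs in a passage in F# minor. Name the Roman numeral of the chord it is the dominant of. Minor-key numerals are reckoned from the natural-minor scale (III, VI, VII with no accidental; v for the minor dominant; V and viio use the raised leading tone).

The chord is a dominant seventh chord on G#.
A dominant resolves down a perfect fifth: G# → C#. In F# minor, C# is scale degree 5, i.e. V.

V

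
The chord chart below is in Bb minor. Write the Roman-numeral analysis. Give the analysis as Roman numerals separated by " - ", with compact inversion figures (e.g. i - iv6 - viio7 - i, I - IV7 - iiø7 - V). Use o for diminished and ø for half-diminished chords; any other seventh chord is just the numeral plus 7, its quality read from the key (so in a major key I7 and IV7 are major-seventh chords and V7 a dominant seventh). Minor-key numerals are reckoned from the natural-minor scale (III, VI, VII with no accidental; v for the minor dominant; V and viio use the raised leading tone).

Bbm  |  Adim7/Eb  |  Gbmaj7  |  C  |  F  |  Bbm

Bbm: minor triad on Bb = scale degree 1 → i.
Adim7/Eb has root A, degree 7 in Bb minor, so viio43.
Gbmaj7 has root Gb, degree 6 in Bb minor, so VI7.
C: chromatic; C is V of V, so V/V.
F: root F is the dominant; major triad there is V.
Bbm has root Bb, degree 1 in Bb minor, so i.

i - viio43 - VI7 - V/V - V - i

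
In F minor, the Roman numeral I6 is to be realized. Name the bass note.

A

I in F minor has root F; the chord is F-A-C.
The figure 6 means first inversion — the third is in the bass.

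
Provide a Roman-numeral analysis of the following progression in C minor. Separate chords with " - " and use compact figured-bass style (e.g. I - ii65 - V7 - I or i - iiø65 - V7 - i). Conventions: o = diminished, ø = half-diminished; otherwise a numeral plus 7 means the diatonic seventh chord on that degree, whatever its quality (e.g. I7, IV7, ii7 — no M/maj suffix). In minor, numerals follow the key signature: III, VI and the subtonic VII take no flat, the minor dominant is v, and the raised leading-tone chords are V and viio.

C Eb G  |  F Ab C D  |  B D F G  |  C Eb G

i - iiø65 - V65 - i

C-Eb-G: minor triad on C = scale degree 1 → i.
F-Ab-C-D has root D, degree 2 in C minor, so iiø65.
B-D-F-G: dominant seventh chord on G = scale degree 5 → V65.
C-Eb-G: minor triad on C = scale degree 1 → i.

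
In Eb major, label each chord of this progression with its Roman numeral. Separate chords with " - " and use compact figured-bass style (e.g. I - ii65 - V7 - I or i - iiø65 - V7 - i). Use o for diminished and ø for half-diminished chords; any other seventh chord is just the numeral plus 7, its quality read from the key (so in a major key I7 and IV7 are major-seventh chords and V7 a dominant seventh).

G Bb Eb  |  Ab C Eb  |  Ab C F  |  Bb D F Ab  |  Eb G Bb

I6 - IV - ii6 - V7 - I

G-Bb-Eb has root Eb, degree 1 in Eb major, so I6.
Ab-C-Eb: major triad on Ab = scale degree 4 → IV.
Ab-C-F: minor triad on F = scale degree 2 → ii6.
Bb-D-F-Ab: dominant seventh chord on Bb = scale degree 5 → V7.
Eb-G-Bb has root Eb, degree 1 in Eb major, so I.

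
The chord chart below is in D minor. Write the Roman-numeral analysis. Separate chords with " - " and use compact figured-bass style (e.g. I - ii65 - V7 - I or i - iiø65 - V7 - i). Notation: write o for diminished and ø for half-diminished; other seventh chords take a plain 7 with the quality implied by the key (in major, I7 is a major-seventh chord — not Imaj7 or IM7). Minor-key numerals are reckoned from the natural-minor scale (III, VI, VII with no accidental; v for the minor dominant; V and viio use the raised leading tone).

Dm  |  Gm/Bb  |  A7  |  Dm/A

i - iv6 - V7 - i64

Dm has root D, degree 1 in D minor, so i.
Gm/Bb has root G, degree 4 in D minor, so iv6.
A7 has root A, degree 5 in D minor, so V7.
Dm/A: root D is the tonic; minor triad there is i64.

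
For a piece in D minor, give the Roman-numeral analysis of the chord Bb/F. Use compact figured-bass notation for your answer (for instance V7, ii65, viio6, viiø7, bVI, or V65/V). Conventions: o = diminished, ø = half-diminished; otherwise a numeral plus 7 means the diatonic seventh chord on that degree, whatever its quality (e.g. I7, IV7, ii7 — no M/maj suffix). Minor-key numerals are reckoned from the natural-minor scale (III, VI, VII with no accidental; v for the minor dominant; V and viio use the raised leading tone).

VI64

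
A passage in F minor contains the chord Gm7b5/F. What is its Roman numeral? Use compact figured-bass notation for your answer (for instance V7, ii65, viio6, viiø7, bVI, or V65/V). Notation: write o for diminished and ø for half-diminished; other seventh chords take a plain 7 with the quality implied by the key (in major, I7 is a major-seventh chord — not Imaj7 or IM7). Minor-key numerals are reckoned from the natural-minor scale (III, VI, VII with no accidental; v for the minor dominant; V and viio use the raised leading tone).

The pitches G-Bb-Db-F form a half-diminished seventh chord rooted on G.
G is scale degree 2 in F minor, and a half-diminished seventh chord on that degree is written iiø7.
With F in the bass the chord is in third inversion, so the figured bass is 42.

iiø42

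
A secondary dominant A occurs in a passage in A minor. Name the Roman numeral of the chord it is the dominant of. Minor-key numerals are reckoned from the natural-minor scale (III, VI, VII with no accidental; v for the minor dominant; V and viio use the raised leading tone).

The chord is a major triad on A.
A dominant resolves down a perfect fifth: A → D. In A minor, D is scale degree 4, i.e. iv.

iv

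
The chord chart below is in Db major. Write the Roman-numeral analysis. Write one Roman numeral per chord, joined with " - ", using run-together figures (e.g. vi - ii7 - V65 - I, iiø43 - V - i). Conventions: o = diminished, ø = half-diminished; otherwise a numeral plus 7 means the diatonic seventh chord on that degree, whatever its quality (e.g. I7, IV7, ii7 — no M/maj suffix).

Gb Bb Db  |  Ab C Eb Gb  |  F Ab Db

Gb-Bb-Db: major triad on Gb = scale degree 4 → IV.
Ab-C-Eb-Gb has root Ab, degree 5 in Db major, so V7.
F-Ab-Db: major triad on Db = scale degree 1 → I6.

IV - V7 - I6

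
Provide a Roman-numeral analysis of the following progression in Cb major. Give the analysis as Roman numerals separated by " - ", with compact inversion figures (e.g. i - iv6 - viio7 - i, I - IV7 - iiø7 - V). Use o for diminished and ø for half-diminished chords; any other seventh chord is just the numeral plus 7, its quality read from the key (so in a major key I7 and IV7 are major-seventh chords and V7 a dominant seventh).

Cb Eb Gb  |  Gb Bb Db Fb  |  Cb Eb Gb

Cb-Eb-Gb: major triad on Cb = scale degree 1 → I.
Gb-Bb-Db-Fb: root Gb is the dominant; dominant seventh chord there is V7.
Cb-Eb-Gb has root Cb, degree 1 in Cb major, so I.

I - V7 - I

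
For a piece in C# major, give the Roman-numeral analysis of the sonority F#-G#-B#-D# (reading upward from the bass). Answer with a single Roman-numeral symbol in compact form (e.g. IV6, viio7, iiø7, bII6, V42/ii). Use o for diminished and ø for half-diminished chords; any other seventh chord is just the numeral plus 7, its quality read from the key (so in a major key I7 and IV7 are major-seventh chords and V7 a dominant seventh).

The pitches G#-B#-D#-F# form a dominant seventh chord rooted on G#.
G# is scale degree 5 in C# major, and a dominant seventh chord on that degree is written V7.
With F# in the bass the chord is in third inversion, so the figured bass is 42.

V42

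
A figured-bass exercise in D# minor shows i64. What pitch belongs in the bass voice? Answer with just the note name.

i in D# minor has root D#; the chord is D#-F#-A#.
The figure 64 means second inversion — the fifth is in the bass.

A#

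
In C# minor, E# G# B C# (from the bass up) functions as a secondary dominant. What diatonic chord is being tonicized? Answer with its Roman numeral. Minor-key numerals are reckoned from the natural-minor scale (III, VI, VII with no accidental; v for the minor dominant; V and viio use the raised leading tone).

iv

The chord is a dominant seventh chord on C#.
A dominant resolves down a perfect fifth: C# → F#. In C# minor, F# is scale degree 4, i.e. iv.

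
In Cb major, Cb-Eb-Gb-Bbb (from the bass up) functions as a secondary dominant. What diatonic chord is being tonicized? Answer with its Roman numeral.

IV

The chord is a dominant seventh chord on Cb.
A dominant resolves down a perfect fifth: Cb → Fb. In Cb major, Fb is scale degree 4, i.e. IV.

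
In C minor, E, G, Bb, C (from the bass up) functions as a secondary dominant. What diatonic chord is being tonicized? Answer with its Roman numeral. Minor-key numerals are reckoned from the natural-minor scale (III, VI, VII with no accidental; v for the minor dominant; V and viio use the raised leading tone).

The chord is a dominant seventh chord on C.
A dominant resolves down a perfect fifth: C → F. In C minor, F is scale degree 4, i.e. iv.

iv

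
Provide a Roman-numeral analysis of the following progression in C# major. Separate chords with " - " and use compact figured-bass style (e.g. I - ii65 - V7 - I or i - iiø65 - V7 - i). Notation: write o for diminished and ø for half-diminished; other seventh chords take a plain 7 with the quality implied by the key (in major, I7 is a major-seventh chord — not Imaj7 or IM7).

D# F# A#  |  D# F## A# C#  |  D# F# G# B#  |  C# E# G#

D#-F#-A#: root D# is the supertonic; minor triad there is ii.
D#-F##-A#-C#: a dominant seventh chord on D#, the applied dominant of V → V7/V.
D#-F#-G#-B#: dominant seventh chord on G# = scale degree 5 → V43.
C#-E#-G#: major triad on C# = scale degree 1 → I.

ii - V7/V - V43 - I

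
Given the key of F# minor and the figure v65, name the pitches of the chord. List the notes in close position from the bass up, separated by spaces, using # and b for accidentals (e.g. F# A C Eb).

The numeral's case and figure indicate a minor seventh chord. In F# minor its root, the fifth degree, is C#.
Stacking thirds from C# gives C#-E-G#-B.
With the 65 figure the chord is in first inversion; from the bass E upward in close position it reads E-G#-B-C#.

E G# B C#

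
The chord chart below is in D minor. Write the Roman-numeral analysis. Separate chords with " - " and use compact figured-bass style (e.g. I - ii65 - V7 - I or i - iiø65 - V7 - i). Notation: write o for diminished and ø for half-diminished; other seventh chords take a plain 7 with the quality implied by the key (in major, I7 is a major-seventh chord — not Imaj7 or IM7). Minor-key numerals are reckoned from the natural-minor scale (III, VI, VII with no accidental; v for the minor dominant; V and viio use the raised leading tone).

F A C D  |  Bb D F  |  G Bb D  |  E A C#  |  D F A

F-A-C-D: minor seventh chord on D = scale degree 1 → i65.
Bb-D-F: root Bb is the submediant; major triad there is VI.
G-Bb-D: minor triad on G = scale degree 4 → iv.
E-A-C#: major triad on A = scale degree 5 → V64.
D-F-A: root D is the tonic; minor triad there is i.

i65 - VI - iv - V64 - i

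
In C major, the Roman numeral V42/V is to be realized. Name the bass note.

C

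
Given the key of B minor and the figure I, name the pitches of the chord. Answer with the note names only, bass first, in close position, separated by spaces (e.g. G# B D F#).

Scale degree 1 in B minor is B; here the chord built on it is altered to a major triad. I is the major tonic (Picardy third), borrowed from the parallel major.
So the chord is B-D#-F#, a major triad.

B D# F#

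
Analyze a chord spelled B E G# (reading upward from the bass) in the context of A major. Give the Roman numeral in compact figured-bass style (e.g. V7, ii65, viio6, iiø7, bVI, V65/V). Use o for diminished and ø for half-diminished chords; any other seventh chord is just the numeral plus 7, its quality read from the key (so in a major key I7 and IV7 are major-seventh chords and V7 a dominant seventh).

V64

Stacked in thirds the chord is E-G#-B: a major triad on E.
In A major, E is the dominant; the diatonic major triad there is V.
With B in the bass the chord is in second inversion, so the figured bass is 64.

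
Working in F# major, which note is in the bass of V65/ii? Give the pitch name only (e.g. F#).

F##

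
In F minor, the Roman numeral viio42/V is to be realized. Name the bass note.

Ab

The applied chord viio42/V is rooted on B: B-D-F-Ab.
The figure 42 means third inversion — the seventh is in the bass.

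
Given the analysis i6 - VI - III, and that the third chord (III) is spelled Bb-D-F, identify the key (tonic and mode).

G minor

The chord Bb is a major triad rooted on Bb; its label is III.
Counting down 2 scale steps from Bb places the tonic on G; a major triad on degree 3 is diatonic only in minor.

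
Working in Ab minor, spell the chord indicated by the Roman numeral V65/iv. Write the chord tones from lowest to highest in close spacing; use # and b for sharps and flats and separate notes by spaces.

C Eb Gb Ab

The slash means an applied dominant: we want the dominant of iv. In Ab minor, iv is Db minor, and its dominant is built on Ab.
Building a dominant seventh chord on Ab gives Ab-C-Eb-Gb.
With the 65 figure the chord is in first inversion; from the bass C upward in close position it reads C-Eb-Gb-Ab.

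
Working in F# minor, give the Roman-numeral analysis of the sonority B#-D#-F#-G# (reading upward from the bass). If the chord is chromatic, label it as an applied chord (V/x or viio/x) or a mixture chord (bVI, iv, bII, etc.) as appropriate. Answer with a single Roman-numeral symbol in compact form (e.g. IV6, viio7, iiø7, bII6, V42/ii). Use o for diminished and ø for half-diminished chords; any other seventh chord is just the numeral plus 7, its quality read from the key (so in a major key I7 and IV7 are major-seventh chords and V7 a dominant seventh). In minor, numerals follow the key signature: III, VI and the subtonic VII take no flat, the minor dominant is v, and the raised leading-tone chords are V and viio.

V65/V

The pitches G#-B#-D#-F# form a dominant seventh chord rooted on G#.
G# is not a diatonic chord root with this quality in F# minor, but it lies a perfect fifth above C# (V), so the chord functions as an applied dominant of V.
With B# in the bass the chord is in first inversion, so the figured bass is 65.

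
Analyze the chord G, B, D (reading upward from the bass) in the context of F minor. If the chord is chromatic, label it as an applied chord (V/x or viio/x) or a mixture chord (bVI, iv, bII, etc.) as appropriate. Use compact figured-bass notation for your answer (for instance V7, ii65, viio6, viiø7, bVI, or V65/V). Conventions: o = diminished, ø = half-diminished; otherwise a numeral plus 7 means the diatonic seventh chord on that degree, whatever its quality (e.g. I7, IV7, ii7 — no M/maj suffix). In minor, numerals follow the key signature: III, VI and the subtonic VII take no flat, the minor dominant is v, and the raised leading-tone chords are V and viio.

V/V

Stacked in thirds the chord is G-B-D: a major triad on G.
G is not a diatonic chord root with this quality in F minor, but it lies a perfect fifth above C (V), so the chord functions as an applied dominant of V.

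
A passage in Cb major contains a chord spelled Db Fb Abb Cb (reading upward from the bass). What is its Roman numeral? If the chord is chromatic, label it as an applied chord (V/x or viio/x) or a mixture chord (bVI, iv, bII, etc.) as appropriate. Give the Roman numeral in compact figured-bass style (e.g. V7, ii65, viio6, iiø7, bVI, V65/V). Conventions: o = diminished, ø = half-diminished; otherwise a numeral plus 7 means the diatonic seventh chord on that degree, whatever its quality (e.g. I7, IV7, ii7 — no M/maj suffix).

iiø7

Stacked in thirds the chord is Db-Fb-Abb-Cb: a half-diminished seventh chord on Db.
Db is the second degree of Cb major. This is the half-diminished supertonic seventh, borrowed from the parallel minor.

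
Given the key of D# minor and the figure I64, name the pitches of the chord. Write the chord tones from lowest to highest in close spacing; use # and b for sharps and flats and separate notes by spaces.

Scale degree 1 in D# minor is D#; here the chord built on it is altered to a major triad. I64 is the major tonic (Picardy third), borrowed from the parallel major.
So the chord is D#-F##-A#, a major triad.
The figured bass 64 indicates second inversion, placing the fifth (A#) in the bass: A#-D#-F##.

A# D# F##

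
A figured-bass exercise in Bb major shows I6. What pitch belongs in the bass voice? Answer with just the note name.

D

I in Bb major has root Bb; the chord is Bb-D-F.
The figure 6 means first inversion — the third is in the bass.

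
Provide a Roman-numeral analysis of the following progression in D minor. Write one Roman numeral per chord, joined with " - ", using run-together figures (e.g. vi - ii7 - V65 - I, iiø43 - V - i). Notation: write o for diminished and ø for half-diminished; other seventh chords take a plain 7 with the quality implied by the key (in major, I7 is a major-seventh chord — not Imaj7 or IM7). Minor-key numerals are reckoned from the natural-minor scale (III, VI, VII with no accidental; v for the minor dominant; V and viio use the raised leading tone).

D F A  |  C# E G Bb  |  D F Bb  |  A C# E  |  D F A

i - viio7 - VI6 - V - i

D-F-A: minor triad on D = scale degree 1 → i.
C#-E-G-Bb: root C# is the leading tone; fully diminished seventh chord there is viio7.
D-F-Bb: major triad on Bb = scale degree 6 → VI6.
A-C#-E: root A is the dominant; major triad there is V.
D-F-A: root D is the tonic; minor triad there is i.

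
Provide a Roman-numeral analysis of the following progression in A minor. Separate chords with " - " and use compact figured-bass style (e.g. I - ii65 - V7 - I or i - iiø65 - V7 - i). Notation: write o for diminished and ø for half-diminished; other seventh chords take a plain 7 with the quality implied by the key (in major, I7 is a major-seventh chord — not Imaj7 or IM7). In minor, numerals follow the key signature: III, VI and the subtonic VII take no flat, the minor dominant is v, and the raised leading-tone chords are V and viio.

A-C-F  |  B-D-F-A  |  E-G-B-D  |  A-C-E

VI6 - iiø7 - v7 - i

A-C-F: major triad on F = scale degree 6 → VI6.
B-D-F-A has root B, degree 2 in A minor, so iiø7.
E-G-B-D: root E is the dominant; minor seventh chord there is v7.
A-C-E: root A is the tonic; minor triad there is i.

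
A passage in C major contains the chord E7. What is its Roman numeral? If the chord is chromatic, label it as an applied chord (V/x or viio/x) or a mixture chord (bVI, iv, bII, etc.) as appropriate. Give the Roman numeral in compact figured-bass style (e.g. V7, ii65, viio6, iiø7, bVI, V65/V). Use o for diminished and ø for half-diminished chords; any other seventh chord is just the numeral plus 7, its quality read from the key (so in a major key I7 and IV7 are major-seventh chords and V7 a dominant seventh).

V7/vi

Stacked in thirds the chord is E-G#-B-D: a dominant seventh chord on E.
E is not a diatonic chord root with this quality in C major, but it lies a perfect fifth above A (vi), so the chord functions as an applied dominant of vi.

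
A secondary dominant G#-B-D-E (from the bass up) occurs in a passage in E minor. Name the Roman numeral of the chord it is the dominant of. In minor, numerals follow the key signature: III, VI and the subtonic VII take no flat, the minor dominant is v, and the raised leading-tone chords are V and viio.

The chord is a dominant seventh chord on E.
A dominant resolves down a perfect fifth: E → A. In E minor, A is scale degree 4, i.e. iv.

iv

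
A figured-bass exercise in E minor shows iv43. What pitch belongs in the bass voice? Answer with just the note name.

iv in E minor has root A; the chord is A-C-E-G.
The figure 43 means second inversion — the fifth is in the bass.

E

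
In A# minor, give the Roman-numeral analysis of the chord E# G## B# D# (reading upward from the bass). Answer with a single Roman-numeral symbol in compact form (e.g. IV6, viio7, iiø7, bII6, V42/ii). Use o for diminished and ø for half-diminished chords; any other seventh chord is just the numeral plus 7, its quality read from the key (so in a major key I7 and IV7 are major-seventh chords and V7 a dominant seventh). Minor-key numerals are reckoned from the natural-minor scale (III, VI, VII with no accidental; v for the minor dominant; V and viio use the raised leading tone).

V7

The pitches E#-G##-B#-D# form a dominant seventh chord rooted on E#.
In A# minor, E# is the dominant; the diatonic dominant seventh chord there is V7.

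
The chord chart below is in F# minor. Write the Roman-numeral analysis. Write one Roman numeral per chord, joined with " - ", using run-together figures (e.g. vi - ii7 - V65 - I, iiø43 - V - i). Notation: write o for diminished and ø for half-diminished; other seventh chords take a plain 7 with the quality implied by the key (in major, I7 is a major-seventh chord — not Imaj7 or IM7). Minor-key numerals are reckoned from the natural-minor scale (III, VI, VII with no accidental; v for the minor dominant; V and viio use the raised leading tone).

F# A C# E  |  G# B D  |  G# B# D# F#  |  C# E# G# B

i7 - iio - V7/V - V7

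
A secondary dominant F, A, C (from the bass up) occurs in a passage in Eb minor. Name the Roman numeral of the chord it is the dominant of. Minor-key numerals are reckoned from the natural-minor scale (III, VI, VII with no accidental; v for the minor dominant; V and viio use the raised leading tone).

V

The chord is a major triad on F.
A dominant resolves down a perfect fifth: F → Bb. In Eb minor, Bb is scale degree 5, i.e. V.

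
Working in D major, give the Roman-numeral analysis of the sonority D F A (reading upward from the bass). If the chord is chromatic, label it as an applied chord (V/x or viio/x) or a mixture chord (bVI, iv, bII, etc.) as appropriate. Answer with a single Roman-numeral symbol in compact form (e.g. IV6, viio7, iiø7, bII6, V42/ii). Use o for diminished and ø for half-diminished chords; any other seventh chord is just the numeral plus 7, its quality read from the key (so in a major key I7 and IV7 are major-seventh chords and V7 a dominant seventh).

i

Stacked in thirds the chord is D-F-A: a minor triad on D.
D is the first degree of D major. This is the minor tonic, borrowed from the parallel minor.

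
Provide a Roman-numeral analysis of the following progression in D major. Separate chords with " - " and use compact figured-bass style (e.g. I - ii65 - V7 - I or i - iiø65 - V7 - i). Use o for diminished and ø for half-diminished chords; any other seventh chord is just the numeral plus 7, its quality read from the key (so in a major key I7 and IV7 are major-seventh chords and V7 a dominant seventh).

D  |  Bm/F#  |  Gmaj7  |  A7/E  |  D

D: root D is the tonic; major triad there is I.
Bm/F# has root B, degree 6 in D major, so vi64.
Gmaj7 has root G, degree 4 in D major, so IV7.
A7/E has root A, degree 5 in D major, so V43.
D: major triad on D = scale degree 1 → I.

I - vi64 - IV7 - V43 - I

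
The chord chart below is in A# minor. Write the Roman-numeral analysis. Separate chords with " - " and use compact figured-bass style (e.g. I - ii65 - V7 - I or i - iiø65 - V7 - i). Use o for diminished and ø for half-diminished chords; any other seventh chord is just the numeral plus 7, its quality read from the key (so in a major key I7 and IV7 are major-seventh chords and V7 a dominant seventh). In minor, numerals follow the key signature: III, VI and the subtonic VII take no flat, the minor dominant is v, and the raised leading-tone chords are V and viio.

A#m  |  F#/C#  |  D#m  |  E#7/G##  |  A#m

i - VI64 - iv - V65 - i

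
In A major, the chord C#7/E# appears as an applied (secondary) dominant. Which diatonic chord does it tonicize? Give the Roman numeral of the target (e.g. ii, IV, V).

vi

The chord is a dominant seventh chord on C#.
A dominant resolves down a perfect fifth: C# → F#. In A major, F# is scale degree 6, i.e. vi.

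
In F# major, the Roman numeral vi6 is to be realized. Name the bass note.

vi in F# major has root D#; the chord is D#-F#-A#.
The figure 6 means first inversion — the third is in the bass.

F#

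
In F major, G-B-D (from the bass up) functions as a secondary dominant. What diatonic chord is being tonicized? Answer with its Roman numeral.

The chord is a major triad on G.
A dominant resolves down a perfect fifth: G → C. In F major, C is scale degree 5, i.e. V.

V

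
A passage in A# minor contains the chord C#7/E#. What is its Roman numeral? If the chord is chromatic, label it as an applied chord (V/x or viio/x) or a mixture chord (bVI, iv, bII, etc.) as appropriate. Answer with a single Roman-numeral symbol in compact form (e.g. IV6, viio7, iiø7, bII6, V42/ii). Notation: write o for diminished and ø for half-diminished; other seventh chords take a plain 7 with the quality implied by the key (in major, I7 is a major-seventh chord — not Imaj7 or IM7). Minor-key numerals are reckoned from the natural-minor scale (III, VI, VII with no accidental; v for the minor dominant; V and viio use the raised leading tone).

V65/VI

The pitches C#-E#-G#-B form a dominant seventh chord rooted on C#.
C# is not a diatonic chord root with this quality in A# minor, but it lies a perfect fifth above F# (VI), so the chord functions as an applied dominant of VI.
With E# in the bass the chord is in first inversion, so the figured bass is 65.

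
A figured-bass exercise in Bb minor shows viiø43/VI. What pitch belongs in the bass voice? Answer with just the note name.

Cb

The applied chord viiø43/VI is rooted on F: F-Ab-Cb-Eb.
The figure 43 means second inversion — the fifth is in the bass.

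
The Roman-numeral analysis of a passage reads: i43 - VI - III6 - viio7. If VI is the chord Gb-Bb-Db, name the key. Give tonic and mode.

Bb minor

The anchor chord is a major triad on Gb, labeled VI.
VI on Gb implies Gb is the submediant; that puts the tonic at Bb, and the uppercase numeral fits minor mode.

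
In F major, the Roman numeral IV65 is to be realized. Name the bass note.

IV in F major has root Bb; the chord is Bb-D-F-A.
The figure 65 means first inversion — the third is in the bass.

D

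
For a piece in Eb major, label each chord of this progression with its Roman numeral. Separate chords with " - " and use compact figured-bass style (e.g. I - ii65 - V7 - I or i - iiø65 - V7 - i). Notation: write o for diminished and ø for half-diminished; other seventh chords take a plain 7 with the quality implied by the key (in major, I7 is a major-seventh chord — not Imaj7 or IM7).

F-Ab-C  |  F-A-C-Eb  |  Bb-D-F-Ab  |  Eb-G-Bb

ii - V7/V - V7 - I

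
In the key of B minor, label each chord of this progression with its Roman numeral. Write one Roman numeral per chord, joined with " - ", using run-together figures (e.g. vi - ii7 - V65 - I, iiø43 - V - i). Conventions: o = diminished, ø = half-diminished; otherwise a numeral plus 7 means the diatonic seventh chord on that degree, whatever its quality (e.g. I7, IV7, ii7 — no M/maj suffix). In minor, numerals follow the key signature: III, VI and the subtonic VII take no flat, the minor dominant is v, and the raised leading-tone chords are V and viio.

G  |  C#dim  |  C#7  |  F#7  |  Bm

VI - iio - V7/V - V7 - i

G: major triad on G = scale degree 6 → VI.
C#dim: root C# is the supertonic; diminished triad there is iio.
C#7: a dominant seventh chord on C#, the applied dominant of V → V7/V.
F#7: dominant seventh chord on F# = scale degree 5 → V7.
Bm has root B, degree 1 in B minor, so i.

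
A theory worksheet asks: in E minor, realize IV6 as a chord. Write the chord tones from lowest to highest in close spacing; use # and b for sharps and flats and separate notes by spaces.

Scale degree 4 in E minor is A; here the chord built on it is altered to a major triad. IV6 is the major subdominant, borrowed from the parallel major.
So the chord is A-C#-E, a major triad.
The figured bass 6 indicates first inversion, placing the third (C#) in the bass: C#-E-A.

C# E A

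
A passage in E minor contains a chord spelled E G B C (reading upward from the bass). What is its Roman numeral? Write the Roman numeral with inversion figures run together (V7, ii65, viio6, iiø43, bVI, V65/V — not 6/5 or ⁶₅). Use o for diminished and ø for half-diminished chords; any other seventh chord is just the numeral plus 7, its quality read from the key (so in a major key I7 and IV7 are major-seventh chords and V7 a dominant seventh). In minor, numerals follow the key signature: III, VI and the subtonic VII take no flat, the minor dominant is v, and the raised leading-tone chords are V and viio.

VI65

The pitches C-E-G-B form a major seventh chord rooted on C.
C is scale degree 6 in E minor, and a major seventh chord on that degree is written VI7.
With E in the bass the chord is in first inversion, so the figured bass is 65.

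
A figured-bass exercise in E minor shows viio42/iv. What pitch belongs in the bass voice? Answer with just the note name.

F

The applied chord viio42/iv is rooted on G#: G#-B-D-F.
The figure 42 means third inversion — the seventh is in the bass.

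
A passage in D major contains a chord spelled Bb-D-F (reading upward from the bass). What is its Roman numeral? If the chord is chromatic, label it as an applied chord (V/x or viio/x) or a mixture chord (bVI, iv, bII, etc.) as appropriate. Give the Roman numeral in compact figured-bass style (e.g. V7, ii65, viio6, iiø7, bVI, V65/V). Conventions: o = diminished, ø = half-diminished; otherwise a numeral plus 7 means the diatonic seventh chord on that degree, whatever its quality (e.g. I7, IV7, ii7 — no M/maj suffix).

bVI

Stacked in thirds the chord is Bb-D-F: a major triad on Bb.
Bb is the lowered sixth degree of D major (diatonic 6 would be B). This is a major triad on the lowered sixth degree, borrowed from the parallel minor.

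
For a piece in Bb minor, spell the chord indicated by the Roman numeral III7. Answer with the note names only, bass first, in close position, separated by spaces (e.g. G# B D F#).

The numeral's case and figure indicate a major seventh chord. In Bb minor its root, the third degree, is Db.
That chord is spelled Db-F-Ab-C.

Db F Ab C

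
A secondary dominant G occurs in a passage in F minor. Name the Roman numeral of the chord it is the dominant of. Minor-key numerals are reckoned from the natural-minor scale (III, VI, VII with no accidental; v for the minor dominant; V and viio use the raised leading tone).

The chord is a major triad on G.
A dominant resolves down a perfect fifth: G → C. In F minor, C is scale degree 5, i.e. V.

V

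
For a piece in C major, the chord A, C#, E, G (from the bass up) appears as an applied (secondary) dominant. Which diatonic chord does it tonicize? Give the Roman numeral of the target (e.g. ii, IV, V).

ii

The chord is a dominant seventh chord on A.
A dominant resolves down a perfect fifth: A → D. In C major, D is scale degree 2, i.e. ii.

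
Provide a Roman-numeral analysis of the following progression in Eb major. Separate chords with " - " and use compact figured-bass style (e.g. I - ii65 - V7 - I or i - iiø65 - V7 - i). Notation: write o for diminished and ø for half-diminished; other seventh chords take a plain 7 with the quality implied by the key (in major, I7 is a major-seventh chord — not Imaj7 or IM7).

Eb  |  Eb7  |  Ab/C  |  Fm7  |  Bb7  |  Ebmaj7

Eb has root Eb, degree 1 in Eb major, so I.
Eb7 is the secondary dominant of IV (dominant seventh chord on Eb): V7/IV.
Ab/C: root Ab is the subdominant; major triad there is IV6.
Fm7: root F is the supertonic; minor seventh chord there is ii7.
Bb7: root Bb is the dominant; dominant seventh chord there is V7.
Ebmaj7 has root Eb, degree 1 in Eb major, so I7.

I - V7/IV - IV6 - ii7 - V7 - I7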